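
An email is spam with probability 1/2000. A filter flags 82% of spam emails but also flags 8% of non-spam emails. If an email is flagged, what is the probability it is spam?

Let D = the rare event, + = positive/flagged.
P(D) = 1/2000
P(+|D) = 82/100 = 41/50
P(+|D') = 8/100 = 2/25
P(+) = P(+|D)P(D) + P(+|D')P(D')
     = \frac{41}{50} × \frac{1}{2000} + \frac{2}{25} × \frac{1999}{2000}
     = \frac{8037}{100000}
P(D|+) = P(+|D)P(D)/P(+) = \frac{41}{8037}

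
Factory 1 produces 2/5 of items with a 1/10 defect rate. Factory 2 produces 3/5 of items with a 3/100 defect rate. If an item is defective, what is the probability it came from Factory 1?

Using Bayes' theorem:
P(F1) = 2/5, P(D|F1) = 1/10
P(F2) = 3/5, P(D|F2) = 3/100
P(D) = P(D|F1)P(F1) + P(D|F2)P(F2)
     = \frac{29}{500}
P(F1|D) = P(D|F1)P(F1) / P(D)
= \frac{20}{29}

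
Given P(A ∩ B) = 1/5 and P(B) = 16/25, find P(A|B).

P(A|B) = P(A ∩ B) / P(B)
= (1/5) / (16/25)
= 5/16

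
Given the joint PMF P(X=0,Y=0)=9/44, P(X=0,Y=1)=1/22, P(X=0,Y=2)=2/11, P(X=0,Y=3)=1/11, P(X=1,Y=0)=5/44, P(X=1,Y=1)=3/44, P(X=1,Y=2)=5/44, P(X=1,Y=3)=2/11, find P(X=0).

P(X=0) = P(X=0,Y=0) + P(X=0,Y=1) + P(X=0,Y=2) + P(X=0,Y=3)
= 9/44 + 1/22 + 2/11 + 1/11
= 23/44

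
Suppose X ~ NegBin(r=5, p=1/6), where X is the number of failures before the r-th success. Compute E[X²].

Using the identity E[X²] = Var(X) + (E[X])²:
E[X] = 25
Var(X) = 150
E[X²] = 150 + (25)²
= 775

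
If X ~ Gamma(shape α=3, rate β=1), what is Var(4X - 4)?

For X ~ Gamma(shape α=3, rate β=1):
Var(X) = 3
Var(4X - 4) = (4)² × Var(X) = 16 × 3 = 48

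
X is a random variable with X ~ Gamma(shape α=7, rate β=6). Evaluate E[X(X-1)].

E[X(X-1)] = E[X² - X] = E[X²] - E[X]
E[X] = \frac{7}{6}
E[X²] = Var(X) + (E[X])² = \frac{7}{36} + (\frac{7}{6})² = \frac{14}{9}
E[X(X-1)] = \frac{14}{9} - \frac{7}{6} = \frac{7}{18}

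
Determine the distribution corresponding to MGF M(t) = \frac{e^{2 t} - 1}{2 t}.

The MGF M(t) = \frac{e^{2 t} - 1}{2 t} is the standard form for the Uniform distribution.
Comparing with the known MGF formula identifies: Uniform(0, 2)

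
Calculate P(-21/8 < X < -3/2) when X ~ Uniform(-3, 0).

P(-21/8 < X < -3/2) = ∫_{-21/8}^{-3/2} f(x) dx
where f(x) = \frac{1}{3}
= \frac{3}{8}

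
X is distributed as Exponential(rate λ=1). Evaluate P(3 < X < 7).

P(3 < X < 7) = ∫_{3}^{7} f(x) dx
where f(x) = e^{- x}
= - \frac{1 - e^{4}}{e^{7}}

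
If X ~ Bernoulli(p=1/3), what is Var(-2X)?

For X ~ Bernoulli(p=1/3):
Var(X) = \frac{2}{9}
Var(-2X) = (-2)² × Var(X) = 4 × \frac{2}{9} = \frac{8}{9}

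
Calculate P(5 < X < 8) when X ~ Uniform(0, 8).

P(5 < X < 8) = ∫_{5}^{8} f(x) dx
where f(x) = \frac{1}{8}
= \frac{3}{8}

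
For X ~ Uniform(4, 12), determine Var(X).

For X ~ Uniform(4, 12):
Var(X) = \frac{16}{3}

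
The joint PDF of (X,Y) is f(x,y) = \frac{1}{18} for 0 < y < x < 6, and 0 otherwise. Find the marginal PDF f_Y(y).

f_Y(y) = ∫_y^6 \frac{1}{18} dx = \frac{1}{3} - \frac{y}{18}
for 0 < y < 6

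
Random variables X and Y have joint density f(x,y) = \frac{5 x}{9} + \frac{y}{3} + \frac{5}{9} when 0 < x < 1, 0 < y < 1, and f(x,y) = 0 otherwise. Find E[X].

E[X] = ∫_0^1 ∫_0^1 x × f(x,y) dy dx
= ∫_0^1 ∫_0^1 x × (\frac{5 x}{9} + \frac{y}{3} + \frac{5}{9}) dy dx
= \frac{59}{108}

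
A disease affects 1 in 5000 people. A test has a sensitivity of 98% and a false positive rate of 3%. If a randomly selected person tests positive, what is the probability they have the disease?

Let D = the rare event, + = positive/flagged.
P(D) = 1/5000
P(+|D) = 98/100 = 49/50
P(+|D') = 3/100
P(+) = P(+|D)P(D) + P(+|D')P(D')
     = \frac{49}{50} × \frac{1}{5000} + \frac{3}{100} × \frac{4999}{5000}
     = \frac{3019}{100000}
P(D|+) = P(+|D)P(D)/P(+) = \frac{98}{15095}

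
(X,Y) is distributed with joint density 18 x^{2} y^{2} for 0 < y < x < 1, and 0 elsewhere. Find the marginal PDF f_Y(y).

f_Y(y) = ∫_y^1 18 x^{2} y^{2} dx = 6 y^{2} \left(1 - y^{3}\right)
for 0 < y < 1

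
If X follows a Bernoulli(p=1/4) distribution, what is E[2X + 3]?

For X ~ Bernoulli(p=1/4):
E[X] = \frac{1}{4}
E[2X + 3] = 2 × E[X] + 3 = \frac{7}{2}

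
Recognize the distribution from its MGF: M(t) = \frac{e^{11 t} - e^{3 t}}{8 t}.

The MGF M(t) = \frac{e^{11 t} - e^{3 t}}{8 t} is the standard form for the Uniform distribution.
Comparing with the known MGF formula identifies: Uniform(3, 11)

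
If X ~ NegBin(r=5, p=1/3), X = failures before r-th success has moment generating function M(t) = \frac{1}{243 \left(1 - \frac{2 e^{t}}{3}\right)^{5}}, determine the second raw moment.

To find E[X^2], compute M^(2)(0):
M^(1)(t) = \frac{10 e^{t}}{729 \left(1 - \frac{2 e^{t}}{3}\right)^{6}}
M^(2)(t) = \frac{10 e^{t}}{729 \left(1 - \frac{2 e^{t}}{3}\right)^{6}} + \frac{40 e^{2 t}}{729 \left(1 - \frac{2 e^{t}}{3}\right)^{7}}
M^(2)(0) = 130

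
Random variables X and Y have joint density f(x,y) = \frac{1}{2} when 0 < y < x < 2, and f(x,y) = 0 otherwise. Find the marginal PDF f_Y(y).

f_Y(y) = ∫_y^2 \frac{1}{2} dx = 1 - \frac{y}{2}
for 0 < y < 2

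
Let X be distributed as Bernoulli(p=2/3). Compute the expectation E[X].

For X ~ Bernoulli(p=2/3), the expected value is:
E[X] = \frac{2}{3}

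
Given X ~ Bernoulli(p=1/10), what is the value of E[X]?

For X ~ Bernoulli(p=1/10), the expected value is:
E[X] = \frac{1}{10}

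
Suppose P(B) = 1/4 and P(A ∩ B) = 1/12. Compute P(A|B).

P(A|B) = P(A ∩ B) / P(B)
= (1/12) / (1/4)
= 1/3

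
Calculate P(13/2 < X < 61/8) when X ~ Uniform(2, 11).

P(13/2 < X < 61/8) = ∫_{13/2}^{61/8} f(x) dx
where f(x) = \frac{1}{9}
= \frac{1}{8}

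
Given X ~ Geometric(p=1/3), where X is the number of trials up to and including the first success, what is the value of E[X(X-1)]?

E[X(X-1)] = E[X² - X] = E[X²] - E[X]
E[X] = 3
E[X²] = Var(X) + (E[X])² = 6 + (3)² = 15
E[X(X-1)] = 15 - 3 = 12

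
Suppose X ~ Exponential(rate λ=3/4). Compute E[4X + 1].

For X ~ Exponential(rate λ=3/4):
E[X] = \frac{4}{3}
E[4X + 1] = 4 × E[X] + 1 = \frac{19}{3}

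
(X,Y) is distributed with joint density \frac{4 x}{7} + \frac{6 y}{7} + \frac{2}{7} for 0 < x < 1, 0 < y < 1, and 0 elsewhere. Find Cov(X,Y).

E[XY] = ∫∫ xy × f(x,y) dx dy = \frac{13}{42}
E[X] = \frac{23}{42}
E[Y] = \frac{4}{7}
Cov(X,Y) = E[XY] - E[X]E[Y] = - \frac{1}{294}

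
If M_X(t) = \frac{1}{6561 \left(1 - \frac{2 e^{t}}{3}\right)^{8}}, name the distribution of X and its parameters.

The MGF M(t) = \frac{1}{6561 \left(1 - \frac{2 e^{t}}{3}\right)^{8}} is the standard form for the NegativeBinomial distribution.
Comparing with the known MGF formula identifies: NegBin(r=8, p=1/3), X = failures before r-th success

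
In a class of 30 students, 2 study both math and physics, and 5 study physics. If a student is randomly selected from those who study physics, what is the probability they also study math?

P(A ∩ B) = 2/30 = 1/15
P(B) = 5/30 = 1/6
P(A|B) = P(A ∩ B) / P(B) = (1/15) / (1/6) = 2/5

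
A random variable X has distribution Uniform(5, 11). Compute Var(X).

For X ~ Uniform(5, 11):
Var(X) = 3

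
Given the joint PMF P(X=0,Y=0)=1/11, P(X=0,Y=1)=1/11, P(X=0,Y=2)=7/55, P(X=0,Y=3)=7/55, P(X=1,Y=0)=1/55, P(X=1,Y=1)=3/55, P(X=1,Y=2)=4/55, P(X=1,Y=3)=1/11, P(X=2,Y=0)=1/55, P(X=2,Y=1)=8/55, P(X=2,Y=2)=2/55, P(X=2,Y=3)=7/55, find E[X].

First find marginal of X:
P(X=0) = 24/55
P(X=1) = 13/55
P(X=2) = 18/55
E[X] = 0 × 24/55 + 1 × 13/55 + 2 × 18/55 = 49/55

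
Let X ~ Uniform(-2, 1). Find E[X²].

Using the identity E[X²] = Var(X) + (E[X])²:
E[X] = - \frac{1}{2}
Var(X) = \frac{3}{4}
E[X²] = \frac{3}{4} + (- \frac{1}{2})²
= 1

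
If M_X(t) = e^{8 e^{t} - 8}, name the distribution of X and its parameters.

The MGF M(t) = e^{8 e^{t} - 8} is the standard form for the Poisson distribution.
Comparing with the known MGF formula identifies: Poisson(λ=8)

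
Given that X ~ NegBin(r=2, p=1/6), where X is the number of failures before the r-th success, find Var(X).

For X ~ NegBin(r=2, p=1/6), where X is the number of failures before the r-th success:
Var(X) = 60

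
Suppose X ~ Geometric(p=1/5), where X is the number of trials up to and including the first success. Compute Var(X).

For X ~ Geometric(p=1/5), where X is the number of trials up to and including the first success:
Var(X) = 20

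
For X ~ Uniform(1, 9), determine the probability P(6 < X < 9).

P(6 < X < 9) = ∫_{6}^{9} f(x) dx
where f(x) = \frac{1}{8}
= \frac{3}{8}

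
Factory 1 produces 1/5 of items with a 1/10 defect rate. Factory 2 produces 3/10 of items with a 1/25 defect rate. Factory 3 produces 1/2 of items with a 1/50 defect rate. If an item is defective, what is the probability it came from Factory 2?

Using Bayes' theorem:
P(F1) = 1/5, P(D|F1) = 1/10
P(F2) = 3/10, P(D|F2) = 1/25
P(F3) = 1/2, P(D|F3) = 1/50
P(D) = P(D|F1)P(F1) + P(D|F2)P(F2) + P(D|F3)P(F3)
     = \frac{21}{500}
P(F2|D) = P(D|F2)P(F2) / P(D)
= \frac{2}{7}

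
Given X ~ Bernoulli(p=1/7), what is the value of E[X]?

For X ~ Bernoulli(p=1/7), the expected value is:
E[X] = \frac{1}{7}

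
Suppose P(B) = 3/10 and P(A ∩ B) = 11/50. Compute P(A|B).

P(A|B) = P(A ∩ B) / P(B)
= (11/50) / (3/10)
= 11/15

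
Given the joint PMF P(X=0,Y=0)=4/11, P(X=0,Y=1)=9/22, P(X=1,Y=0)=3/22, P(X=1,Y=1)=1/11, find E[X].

First find marginal of X:
P(X=0) = 17/22
P(X=1) = 5/22
E[X] = 0 × 17/22 + 1 × 5/22 = 5/22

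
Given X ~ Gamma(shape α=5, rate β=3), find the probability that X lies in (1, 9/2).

P(1 < X < 9/2) = ∫_{1}^{9/2} f(x) dx
where f(x) = \frac{81 x^{4} e^{- 3 x}}{8}
= - \frac{243155}{128 e^{\frac{27}{2}}} + \frac{131}{8 e^{3}}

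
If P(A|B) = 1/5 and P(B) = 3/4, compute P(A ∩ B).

By definition, P(A|B) = P(A ∩ B) / P(B)
So P(A ∩ B) = P(A|B) × P(B)
= 1/5 × 3/4
= 3/20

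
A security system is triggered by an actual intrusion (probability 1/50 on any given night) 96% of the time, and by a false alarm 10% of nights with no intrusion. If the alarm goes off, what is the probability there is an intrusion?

Let D = the rare event, + = positive/flagged.
P(D) = 1/50
P(+|D) = 96/100 = 24/25
P(+|D') = 10/100 = 1/10
P(+) = P(+|D)P(D) + P(+|D')P(D')
     = \frac{24}{25} × \frac{1}{50} + \frac{1}{10} × \frac{49}{50}
     = \frac{293}{2500}
P(D|+) = P(+|D)P(D)/P(+) = \frac{48}{293}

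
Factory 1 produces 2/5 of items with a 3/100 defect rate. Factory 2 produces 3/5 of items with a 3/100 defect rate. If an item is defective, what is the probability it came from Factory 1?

Using Bayes' theorem:
P(F1) = 2/5, P(D|F1) = 3/100
P(F2) = 3/5, P(D|F2) = 3/100
P(D) = P(D|F1)P(F1) + P(D|F2)P(F2)
     = \frac{3}{100}
P(F1|D) = P(D|F1)P(F1) / P(D)
= \frac{2}{5}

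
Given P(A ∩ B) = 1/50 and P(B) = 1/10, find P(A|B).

P(A|B) = P(A ∩ B) / P(B)
= (1/50) / (1/10)
= 1/5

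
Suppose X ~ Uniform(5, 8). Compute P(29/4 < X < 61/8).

P(29/4 < X < 61/8) = ∫_{29/4}^{61/8} f(x) dx
where f(x) = \frac{1}{3}
= \frac{1}{8}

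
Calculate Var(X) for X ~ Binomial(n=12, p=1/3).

For X ~ Binomial(n=12, p=1/3):
Var(X) = \frac{8}{3}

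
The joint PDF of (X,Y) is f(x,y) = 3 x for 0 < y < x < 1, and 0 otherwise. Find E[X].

f_X(x) = ∫_0^x 3 x dy = 3 x^{2}
E[X] = ∫_0^1 x × (3 x^{2}) dx = \frac{3}{4}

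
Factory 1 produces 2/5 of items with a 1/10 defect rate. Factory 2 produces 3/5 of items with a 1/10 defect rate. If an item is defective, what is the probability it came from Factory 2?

Using Bayes' theorem:
P(F1) = 2/5, P(D|F1) = 1/10
P(F2) = 3/5, P(D|F2) = 1/10
P(D) = P(D|F1)P(F1) + P(D|F2)P(F2)
     = \frac{1}{10}
P(F2|D) = P(D|F2)P(F2) / P(D)
= \frac{3}{5}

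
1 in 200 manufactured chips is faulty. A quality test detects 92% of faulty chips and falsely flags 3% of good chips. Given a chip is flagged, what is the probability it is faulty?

Let D = the rare event, + = positive/flagged.
P(D) = 1/200
P(+|D) = 92/100 = 23/25
P(+|D') = 3/100
P(+) = P(+|D)P(D) + P(+|D')P(D')
     = \frac{23}{25} × \frac{1}{200} + \frac{3}{100} × \frac{199}{200}
     = \frac{689}{20000}
P(D|+) = P(+|D)P(D)/P(+) = \frac{92}{689}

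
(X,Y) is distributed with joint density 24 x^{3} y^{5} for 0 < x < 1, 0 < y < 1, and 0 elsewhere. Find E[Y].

E[Y] = ∫_0^1 ∫_0^1 y × f(x,y) dx dy
= \frac{6}{7}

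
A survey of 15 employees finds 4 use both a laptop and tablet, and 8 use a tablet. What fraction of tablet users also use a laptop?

P(A ∩ B) = 4/15
P(B) = 8/15
P(A|B) = P(A ∩ B) / P(B) = (4/15) / (8/15) = 1/2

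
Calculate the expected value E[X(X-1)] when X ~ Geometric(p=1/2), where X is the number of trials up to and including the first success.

E[X(X-1)] = E[X² - X] = E[X²] - E[X]
E[X] = 2
E[X²] = Var(X) + (E[X])² = 2 + (2)² = 6
E[X(X-1)] = 6 - 2 = 4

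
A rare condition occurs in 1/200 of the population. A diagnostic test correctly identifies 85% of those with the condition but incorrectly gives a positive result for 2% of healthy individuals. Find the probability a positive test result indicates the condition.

Let D = the rare event, + = positive/flagged.
P(D) = 1/200
P(+|D) = 85/100 = 17/20
P(+|D') = 2/100 = 1/50
P(+) = P(+|D)P(D) + P(+|D')P(D')
     = \frac{17}{20} × \frac{1}{200} + \frac{1}{50} × \frac{199}{200}
     = \frac{483}{20000}
P(D|+) = P(+|D)P(D)/P(+) = \frac{85}{483}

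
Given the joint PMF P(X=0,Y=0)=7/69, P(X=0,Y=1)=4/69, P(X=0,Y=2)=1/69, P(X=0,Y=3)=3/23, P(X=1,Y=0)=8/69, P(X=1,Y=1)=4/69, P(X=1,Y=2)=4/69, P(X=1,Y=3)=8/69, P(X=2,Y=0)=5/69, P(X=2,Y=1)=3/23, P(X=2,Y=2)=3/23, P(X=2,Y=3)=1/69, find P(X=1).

P(X=1) = P(X=1,Y=0) + P(X=1,Y=1) + P(X=1,Y=2) + P(X=1,Y=3)
= 8/69 + 4/69 + 4/69 + 8/69
= 8/23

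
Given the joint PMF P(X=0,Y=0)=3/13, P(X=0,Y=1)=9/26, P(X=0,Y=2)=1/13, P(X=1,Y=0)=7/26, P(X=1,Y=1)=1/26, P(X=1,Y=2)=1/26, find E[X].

First find marginal of X:
P(X=0) = 17/26
P(X=1) = 9/26
E[X] = 0 × 17/26 + 1 × 9/26 = 9/26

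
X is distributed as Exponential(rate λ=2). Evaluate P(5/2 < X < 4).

P(5/2 < X < 4) = ∫_{5/2}^{4} f(x) dx
where f(x) = 2 e^{- 2 x}
= - \frac{1 - e^{3}}{e^{8}}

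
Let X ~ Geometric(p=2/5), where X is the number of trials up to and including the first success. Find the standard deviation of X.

For X ~ Geometric(p=2/5), where X is the number of trials up to and including the first success:
Var(X) = \frac{15}{4}
SD(X) = √(Var(X)) = √(\frac{15}{4}) = \frac{\sqrt{15}}{2}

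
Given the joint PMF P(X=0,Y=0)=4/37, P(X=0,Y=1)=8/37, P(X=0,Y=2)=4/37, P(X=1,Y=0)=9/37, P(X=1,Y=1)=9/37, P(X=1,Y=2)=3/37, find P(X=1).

P(X=1) = P(X=1,Y=0) + P(X=1,Y=1) + P(X=1,Y=2)
= 9/37 + 9/37 + 3/37
= 21/37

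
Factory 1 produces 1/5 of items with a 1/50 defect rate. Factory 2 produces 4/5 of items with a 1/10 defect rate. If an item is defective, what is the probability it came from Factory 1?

Using Bayes' theorem:
P(F1) = 1/5, P(D|F1) = 1/50
P(F2) = 4/5, P(D|F2) = 1/10
P(D) = P(D|F1)P(F1) + P(D|F2)P(F2)
     = \frac{21}{250}
P(F1|D) = P(D|F1)P(F1) / P(D)
= \frac{1}{21}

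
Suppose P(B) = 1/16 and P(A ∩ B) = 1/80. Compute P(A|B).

P(A|B) = P(A ∩ B) / P(B)
= (1/80) / (1/16)
= 1/5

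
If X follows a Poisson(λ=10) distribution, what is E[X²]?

Using the identity E[X²] = Var(X) + (E[X])²:
E[X] = 10
Var(X) = 10
E[X²] = 10 + (10)²
= 110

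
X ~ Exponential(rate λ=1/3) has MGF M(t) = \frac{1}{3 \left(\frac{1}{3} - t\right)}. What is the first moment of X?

To find E[X], compute M^(1)(0):
M^(1)(t) = \frac{1}{3 \left(\frac{1}{3} - t\right)^{2}}
M^(1)(0) = 3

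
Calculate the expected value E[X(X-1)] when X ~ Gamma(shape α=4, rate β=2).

E[X(X-1)] = E[X² - X] = E[X²] - E[X]
E[X] = 2
E[X²] = Var(X) + (E[X])² = 1 + (2)² = 5
E[X(X-1)] = 5 - 2 = 3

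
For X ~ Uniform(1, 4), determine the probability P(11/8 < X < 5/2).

P(11/8 < X < 5/2) = ∫_{11/8}^{5/2} f(x) dx
where f(x) = \frac{1}{3}
= \frac{3}{8}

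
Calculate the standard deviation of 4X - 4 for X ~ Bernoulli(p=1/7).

For X ~ Bernoulli(p=1/7):
Var(X) = \frac{6}{49}
SD(X) = √(Var(X)) = √(\frac{6}{49}) = \frac{\sqrt{6}}{7}
SD(4X - 4) = |4| × SD(X) = 4 × \frac{\sqrt{6}}{7} = \frac{4 \sqrt{6}}{7}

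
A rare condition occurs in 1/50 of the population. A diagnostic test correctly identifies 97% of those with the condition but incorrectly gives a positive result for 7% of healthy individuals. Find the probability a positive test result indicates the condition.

Let D = the rare event, + = positive/flagged.
P(D) = 1/50
P(+|D) = 97/100
P(+|D') = 7/100
P(+) = P(+|D)P(D) + P(+|D')P(D')
     = \frac{97}{100} × \frac{1}{50} + \frac{7}{100} × \frac{49}{50}
     = \frac{11}{125}
P(D|+) = P(+|D)P(D)/P(+) = \frac{97}{440}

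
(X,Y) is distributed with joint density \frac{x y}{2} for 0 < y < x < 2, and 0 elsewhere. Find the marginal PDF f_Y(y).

f_Y(y) = ∫_y^2 \frac{x y}{2} dx = - \frac{y^{3}}{4} + y
for 0 < y < 2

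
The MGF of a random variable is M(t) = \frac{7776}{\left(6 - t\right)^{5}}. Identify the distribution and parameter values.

The MGF M(t) = \frac{7776}{\left(6 - t\right)^{5}} is the standard form for the Gamma distribution.
Comparing with the known MGF formula identifies: Gamma(shape α=5, rate β=6)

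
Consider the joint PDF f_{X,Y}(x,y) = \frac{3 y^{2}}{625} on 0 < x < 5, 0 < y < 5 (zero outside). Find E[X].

f_X(x) = ∫_0^5 \frac{3 y^{2}}{625} dy = \frac{1}{5}
E[X] = ∫_0^5 x × (\frac{1}{5}) dx = \frac{5}{2}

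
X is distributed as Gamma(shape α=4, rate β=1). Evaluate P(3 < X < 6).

P(3 < X < 6) = ∫_{3}^{6} f(x) dx
where f(x) = \frac{x^{3} e^{- x}}{6}
= \frac{-61 + 13 e^{3}}{e^{6}}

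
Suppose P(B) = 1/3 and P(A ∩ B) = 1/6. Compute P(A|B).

P(A|B) = P(A ∩ B) / P(B)
= (1/6) / (1/3)
= 1/2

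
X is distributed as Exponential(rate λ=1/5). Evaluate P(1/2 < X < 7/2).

P(1/2 < X < 7/2) = ∫_{1/2}^{7/2} f(x) dx
where f(x) = \frac{e^{- \frac{x}{5}}}{5}
= - \frac{1 - e^{\frac{3}{5}}}{e^{\frac{7}{10}}}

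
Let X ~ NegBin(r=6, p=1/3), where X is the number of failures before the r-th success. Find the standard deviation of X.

For X ~ NegBin(r=6, p=1/3), where X is the number of failures before the r-th success:
Var(X) = 36
SD(X) = √(Var(X)) = √(36) = 6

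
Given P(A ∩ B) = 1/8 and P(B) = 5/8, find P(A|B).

P(A|B) = P(A ∩ B) / P(B)
= (1/8) / (5/8)
= 1/5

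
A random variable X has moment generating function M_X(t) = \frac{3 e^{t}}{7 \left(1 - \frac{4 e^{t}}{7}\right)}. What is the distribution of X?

The MGF M(t) = \frac{3 e^{t}}{7 \left(1 - \frac{4 e^{t}}{7}\right)} is the standard form for the Geometric distribution.
Comparing with the known MGF formula identifies: Geometric(p=3/7), X = trial number of first success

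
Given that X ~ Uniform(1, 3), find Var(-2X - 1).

For X ~ Uniform(1, 3):
Var(X) = \frac{1}{3}
Var(-2X - 1) = (-2)² × Var(X) = 4 × \frac{1}{3} = \frac{4}{3}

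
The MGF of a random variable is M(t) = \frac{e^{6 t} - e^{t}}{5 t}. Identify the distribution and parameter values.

The MGF M(t) = \frac{e^{6 t} - e^{t}}{5 t} is the standard form for the Uniform distribution.
Comparing with the known MGF formula identifies: Uniform(1, 6)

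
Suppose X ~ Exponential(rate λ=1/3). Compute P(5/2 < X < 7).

P(5/2 < X < 7) = ∫_{5/2}^{7} f(x) dx
where f(x) = \frac{e^{- \frac{x}{3}}}{3}
= - \frac{1}{e^{\frac{7}{3}}} + e^{- \frac{5}{6}}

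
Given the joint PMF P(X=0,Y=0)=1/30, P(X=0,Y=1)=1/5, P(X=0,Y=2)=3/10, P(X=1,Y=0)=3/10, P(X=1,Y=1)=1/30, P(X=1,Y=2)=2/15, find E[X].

First find marginal of X:
P(X=0) = 8/15
P(X=1) = 7/15
E[X] = 0 × 8/15 + 1 × 7/15 = 7/15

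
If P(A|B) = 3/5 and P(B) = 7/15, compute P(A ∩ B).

By definition, P(A|B) = P(A ∩ B) / P(B)
So P(A ∩ B) = P(A|B) × P(B)
= 3/5 × 7/15
= 7/25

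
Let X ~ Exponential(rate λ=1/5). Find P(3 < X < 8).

P(3 < X < 8) = ∫_{3}^{8} f(x) dx
where f(x) = \frac{e^{- \frac{x}{5}}}{5}
= - \frac{1 - e}{e^{\frac{8}{5}}}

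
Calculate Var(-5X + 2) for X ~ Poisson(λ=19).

For X ~ Poisson(λ=19):
Var(X) = 19
Var(-5X + 2) = (-5)² × Var(X) = 25 × 19 = 475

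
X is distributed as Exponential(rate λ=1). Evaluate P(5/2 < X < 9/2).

P(5/2 < X < 9/2) = ∫_{5/2}^{9/2} f(x) dx
where f(x) = e^{- x}
= - \frac{1 - e^{2}}{e^{\frac{9}{2}}}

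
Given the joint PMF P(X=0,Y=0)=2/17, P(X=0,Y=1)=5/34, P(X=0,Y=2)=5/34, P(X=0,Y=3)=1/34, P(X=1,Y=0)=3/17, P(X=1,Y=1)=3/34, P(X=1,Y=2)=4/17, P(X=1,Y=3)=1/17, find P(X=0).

P(X=0) = P(X=0,Y=0) + P(X=0,Y=1) + P(X=0,Y=2) + P(X=0,Y=3)
= 2/17 + 5/34 + 5/34 + 1/34
= 15/34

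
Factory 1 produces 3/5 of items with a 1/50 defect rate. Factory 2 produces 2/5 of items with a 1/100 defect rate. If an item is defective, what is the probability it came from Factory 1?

Using Bayes' theorem:
P(F1) = 3/5, P(D|F1) = 1/50
P(F2) = 2/5, P(D|F2) = 1/100
P(D) = P(D|F1)P(F1) + P(D|F2)P(F2)
     = \frac{2}{125}
P(F1|D) = P(D|F1)P(F1) / P(D)
= \frac{3}{4}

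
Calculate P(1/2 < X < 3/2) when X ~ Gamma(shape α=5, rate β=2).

P(1/2 < X < 3/2) = ∫_{1/2}^{3/2} f(x) dx
where f(x) = \frac{4 x^{4} e^{- 2 x}}{3}
= \frac{-393 + 65 e^{2}}{24 e^{3}}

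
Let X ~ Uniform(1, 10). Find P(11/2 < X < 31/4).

P(11/2 < X < 31/4) = ∫_{11/2}^{31/4} f(x) dx
where f(x) = \frac{1}{9}
= \frac{1}{4}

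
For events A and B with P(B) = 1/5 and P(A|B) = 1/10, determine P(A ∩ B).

By definition, P(A|B) = P(A ∩ B) / P(B)
So P(A ∩ B) = P(A|B) × P(B)
= 1/10 × 1/5
= 1/50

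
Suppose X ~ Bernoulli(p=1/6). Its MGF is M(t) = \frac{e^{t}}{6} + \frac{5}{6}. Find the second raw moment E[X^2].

To find E[X^2], compute M^(2)(0):
M^(1)(t) = \frac{e^{t}}{6}
M^(2)(t) = \frac{e^{t}}{6}
M^(2)(0) = \frac{1}{6}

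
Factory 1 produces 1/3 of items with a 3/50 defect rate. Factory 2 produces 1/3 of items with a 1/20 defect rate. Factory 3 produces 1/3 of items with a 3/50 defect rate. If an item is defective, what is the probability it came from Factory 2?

Using Bayes' theorem:
P(F1) = 1/3, P(D|F1) = 3/50
P(F2) = 1/3, P(D|F2) = 1/20
P(F3) = 1/3, P(D|F3) = 3/50
P(D) = P(D|F1)P(F1) + P(D|F2)P(F2) + P(D|F3)P(F3)
     = \frac{17}{300}
P(F2|D) = P(D|F2)P(F2) / P(D)
= \frac{5}{17}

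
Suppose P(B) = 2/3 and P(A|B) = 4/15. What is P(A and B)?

By definition, P(A|B) = P(A ∩ B) / P(B)
So P(A ∩ B) = P(A|B) × P(B)
= 4/15 × 2/3
= 8/45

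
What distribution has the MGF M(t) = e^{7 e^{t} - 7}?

The MGF M(t) = e^{7 e^{t} - 7} is the standard form for the Poisson distribution.
Comparing with the known MGF formula identifies: Poisson(λ=7)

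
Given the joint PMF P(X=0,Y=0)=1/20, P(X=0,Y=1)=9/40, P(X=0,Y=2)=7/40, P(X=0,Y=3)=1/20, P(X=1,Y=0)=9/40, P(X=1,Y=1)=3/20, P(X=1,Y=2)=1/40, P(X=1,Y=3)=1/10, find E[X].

First find marginal of X:
P(X=0) = 1/2
P(X=1) = 1/2
E[X] = 0 × 1/2 + 1 × 1/2 = 1/2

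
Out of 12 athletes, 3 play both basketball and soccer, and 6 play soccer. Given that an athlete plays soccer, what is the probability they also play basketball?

P(A ∩ B) = 3/12 = 1/4
P(B) = 6/12 = 1/2
P(A|B) = P(A ∩ B) / P(B) = (1/4) / (1/2) = 1/2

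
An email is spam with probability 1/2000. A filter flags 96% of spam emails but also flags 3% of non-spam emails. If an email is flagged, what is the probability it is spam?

Let D = the rare event, + = positive/flagged.
P(D) = 1/2000
P(+|D) = 96/100 = 24/25
P(+|D') = 3/100
P(+) = P(+|D)P(D) + P(+|D')P(D')
     = \frac{24}{25} × \frac{1}{2000} + \frac{3}{100} × \frac{1999}{2000}
     = \frac{6093}{200000}
P(D|+) = P(+|D)P(D)/P(+) = \frac{32}{2031}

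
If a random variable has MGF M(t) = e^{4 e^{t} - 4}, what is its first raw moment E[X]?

To find E[X], compute M^(1)(0):
M^(1)(t) = 4 e^{t} e^{4 e^{t} - 4}
M^(1)(0) = 4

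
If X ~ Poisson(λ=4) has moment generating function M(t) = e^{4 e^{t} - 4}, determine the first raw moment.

To find E[X], compute M^(1)(0):
M^(1)(t) = 4 e^{t} e^{4 e^{t} - 4}
M^(1)(0) = 4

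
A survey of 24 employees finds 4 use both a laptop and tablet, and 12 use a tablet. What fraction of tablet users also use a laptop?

P(A ∩ B) = 4/24 = 1/6
P(B) = 12/24 = 1/2
P(A|B) = P(A ∩ B) / P(B) = (1/6) / (1/2) = 1/3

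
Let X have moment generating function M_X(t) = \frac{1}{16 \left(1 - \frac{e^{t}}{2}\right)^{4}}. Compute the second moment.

To find E[X^2], compute M^(2)(0):
M^(1)(t) = \frac{e^{t}}{8 \left(1 - \frac{e^{t}}{2}\right)^{5}}
M^(2)(t) = \frac{e^{t}}{8 \left(1 - \frac{e^{t}}{2}\right)^{5}} + \frac{5 e^{2 t}}{16 \left(1 - \frac{e^{t}}{2}\right)^{6}}
M^(2)(0) = 24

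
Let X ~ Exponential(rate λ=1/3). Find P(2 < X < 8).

P(2 < X < 8) = ∫_{2}^{8} f(x) dx
where f(x) = \frac{e^{- \frac{x}{3}}}{3}
= - \frac{1 - e^{2}}{e^{\frac{8}{3}}}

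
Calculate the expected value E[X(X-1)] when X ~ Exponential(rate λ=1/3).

E[X(X-1)] = E[X² - X] = E[X²] - E[X]
E[X] = 3
E[X²] = Var(X) + (E[X])² = 9 + (3)² = 18
E[X(X-1)] = 18 - 3 = 15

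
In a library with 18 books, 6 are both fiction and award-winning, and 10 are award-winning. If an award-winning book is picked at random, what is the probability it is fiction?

P(A ∩ B) = 6/18 = 1/3
P(B) = 10/18 = 5/9
P(A|B) = P(A ∩ B) / P(B) = (1/3) / (5/9) = 3/5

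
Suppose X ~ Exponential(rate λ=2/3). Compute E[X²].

Using the identity E[X²] = Var(X) + (E[X])²:
E[X] = \frac{3}{2}
Var(X) = \frac{9}{4}
E[X²] = \frac{9}{4} + (\frac{3}{2})²
= \frac{9}{2}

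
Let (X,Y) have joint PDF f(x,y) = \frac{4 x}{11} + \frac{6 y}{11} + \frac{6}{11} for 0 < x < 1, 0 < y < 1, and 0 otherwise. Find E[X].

E[X] = ∫_0^1 ∫_0^1 x × f(x,y) dy dx
= ∫_0^1 ∫_0^1 x × (\frac{4 x}{11} + \frac{6 y}{11} + \frac{6}{11}) dy dx
= \frac{35}{66}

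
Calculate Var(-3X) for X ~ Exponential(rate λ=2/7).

For X ~ Exponential(rate λ=2/7):
Var(X) = \frac{49}{4}
Var(-3X) = (-3)² × Var(X) = 9 × \frac{49}{4} = \frac{441}{4}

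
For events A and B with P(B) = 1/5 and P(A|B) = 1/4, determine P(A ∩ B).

By definition, P(A|B) = P(A ∩ B) / P(B)
So P(A ∩ B) = P(A|B) × P(B)
= 1/4 × 1/5
= 1/20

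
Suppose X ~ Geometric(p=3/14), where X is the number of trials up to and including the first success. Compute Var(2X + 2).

For X ~ Geometric(p=3/14), where X is the number of trials up to and including the first success:
Var(X) = \frac{154}{9}
Var(2X + 2) = (2)² × Var(X) = 4 × \frac{154}{9} = \frac{616}{9}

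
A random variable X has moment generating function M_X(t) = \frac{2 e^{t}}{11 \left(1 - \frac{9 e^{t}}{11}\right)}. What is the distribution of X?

The MGF M(t) = \frac{2 e^{t}}{11 \left(1 - \frac{9 e^{t}}{11}\right)} is the standard form for the Geometric distribution.
Comparing with the known MGF formula identifies: Geometric(p=2/11), X = trial number of first success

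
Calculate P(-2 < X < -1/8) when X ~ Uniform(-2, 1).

P(-2 < X < -1/8) = ∫_{-2}^{-1/8} f(x) dx
where f(x) = \frac{1}{3}
= \frac{5}{8}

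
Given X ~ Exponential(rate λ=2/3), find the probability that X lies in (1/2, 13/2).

P(1/2 < X < 13/2) = ∫_{1/2}^{13/2} f(x) dx
where f(x) = \frac{2 e^{- \frac{2 x}{3}}}{3}
= - \frac{1 - e^{4}}{e^{\frac{13}{3}}}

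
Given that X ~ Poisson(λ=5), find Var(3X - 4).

For X ~ Poisson(λ=5):
Var(X) = 5
Var(3X - 4) = (3)² × Var(X) = 9 × 5 = 45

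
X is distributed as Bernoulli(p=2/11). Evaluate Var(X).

For X ~ Bernoulli(p=2/11):
Var(X) = \frac{18}{121}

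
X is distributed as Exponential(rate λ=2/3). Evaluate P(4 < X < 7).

P(4 < X < 7) = ∫_{4}^{7} f(x) dx
where f(x) = \frac{2 e^{- \frac{2 x}{3}}}{3}
= - \frac{1 - e^{2}}{e^{\frac{14}{3}}}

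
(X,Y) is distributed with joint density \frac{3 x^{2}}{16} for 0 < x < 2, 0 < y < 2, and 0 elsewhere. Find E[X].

f_X(x) = ∫_0^2 \frac{3 x^{2}}{16} dy = \frac{3 x^{2}}{8}
E[X] = ∫_0^2 x × (\frac{3 x^{2}}{8}) dx = \frac{3}{2}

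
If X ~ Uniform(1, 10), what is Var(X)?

For X ~ Uniform(1, 10):
Var(X) = \frac{27}{4}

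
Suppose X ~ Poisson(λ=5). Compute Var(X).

For X ~ Poisson(λ=5):
Var(X) = 5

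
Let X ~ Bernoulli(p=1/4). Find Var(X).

For X ~ Bernoulli(p=1/4):
Var(X) = \frac{3}{16}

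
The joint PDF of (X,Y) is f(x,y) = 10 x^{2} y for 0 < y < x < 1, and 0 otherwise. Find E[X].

f_X(x) = ∫_0^x 10 x^{2} y dy = 5 x^{4}
E[X] = ∫_0^1 x × (5 x^{4}) dx = \frac{5}{6}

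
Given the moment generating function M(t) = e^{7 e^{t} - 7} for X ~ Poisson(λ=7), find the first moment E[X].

To find E[X], compute M^(1)(0):
M^(1)(t) = 7 e^{t} e^{7 e^{t} - 7}
M^(1)(0) = 7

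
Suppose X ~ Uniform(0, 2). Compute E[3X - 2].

For X ~ Uniform(0, 2):
E[X] = 1
E[3X - 2] = 3 × E[X] - 2 = 1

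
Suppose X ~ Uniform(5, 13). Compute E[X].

For X ~ Uniform(5, 13), the expected value is:
E[X] = 9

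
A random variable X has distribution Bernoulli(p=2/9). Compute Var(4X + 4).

For X ~ Bernoulli(p=2/9):
Var(X) = \frac{14}{81}
Var(4X + 4) = (4)² × Var(X) = 16 × \frac{14}{81} = \frac{224}{81}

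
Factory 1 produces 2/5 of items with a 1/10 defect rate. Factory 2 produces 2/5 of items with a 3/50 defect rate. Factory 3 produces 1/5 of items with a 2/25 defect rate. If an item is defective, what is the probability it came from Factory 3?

Using Bayes' theorem:
P(F1) = 2/5, P(D|F1) = 1/10
P(F2) = 2/5, P(D|F2) = 3/50
P(F3) = 1/5, P(D|F3) = 2/25
P(D) = P(D|F1)P(F1) + P(D|F2)P(F2) + P(D|F3)P(F3)
     = \frac{2}{25}
P(F3|D) = P(D|F3)P(F3) / P(D)
= \frac{1}{5}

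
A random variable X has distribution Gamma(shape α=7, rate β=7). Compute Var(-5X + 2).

For X ~ Gamma(shape α=7, rate β=7):
Var(X) = \frac{1}{7}
Var(-5X + 2) = (-5)² × Var(X) = 25 × \frac{1}{7} = \frac{25}{7}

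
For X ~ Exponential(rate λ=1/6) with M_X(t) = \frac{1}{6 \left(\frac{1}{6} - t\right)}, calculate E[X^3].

To find E[X^3], compute M^(3)(0):
M^(1)(t) = \frac{1}{6 \left(\frac{1}{6} - t\right)^{2}}
M^(2)(t) = \frac{1}{3 \left(\frac{1}{6} - t\right)^{3}}
M^(3)(t) = \frac{1}{\left(\frac{1}{6} - t\right)^{4}}
M^(3)(0) = 1296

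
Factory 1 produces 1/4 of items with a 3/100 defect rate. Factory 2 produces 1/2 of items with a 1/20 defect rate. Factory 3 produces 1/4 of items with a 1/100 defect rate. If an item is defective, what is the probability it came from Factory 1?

Using Bayes' theorem:
P(F1) = 1/4, P(D|F1) = 3/100
P(F2) = 1/2, P(D|F2) = 1/20
P(F3) = 1/4, P(D|F3) = 1/100
P(D) = P(D|F1)P(F1) + P(D|F2)P(F2) + P(D|F3)P(F3)
     = \frac{7}{200}
P(F1|D) = P(D|F1)P(F1) / P(D)
= \frac{3}{14}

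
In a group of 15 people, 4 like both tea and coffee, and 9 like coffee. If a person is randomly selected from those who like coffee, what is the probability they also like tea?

P(A ∩ B) = 4/15
P(B) = 9/15 = 3/5
P(A|B) = P(A ∩ B) / P(B) = (4/15) / (3/5) = 4/9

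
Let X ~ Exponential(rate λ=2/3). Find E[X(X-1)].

E[X(X-1)] = E[X² - X] = E[X²] - E[X]
E[X] = \frac{3}{2}
E[X²] = Var(X) + (E[X])² = \frac{9}{4} + (\frac{3}{2})² = \frac{9}{2}
E[X(X-1)] = \frac{9}{2} - \frac{3}{2} = 3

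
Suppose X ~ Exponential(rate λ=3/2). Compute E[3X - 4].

For X ~ Exponential(rate λ=3/2):
E[X] = \frac{2}{3}
E[3X - 4] = 3 × E[X] - 4 = -2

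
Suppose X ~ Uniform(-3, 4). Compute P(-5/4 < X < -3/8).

P(-5/4 < X < -3/8) = ∫_{-5/4}^{-3/8} f(x) dx
where f(x) = \frac{1}{7}
= \frac{1}{8}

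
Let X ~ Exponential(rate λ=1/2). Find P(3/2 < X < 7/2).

P(3/2 < X < 7/2) = ∫_{3/2}^{7/2} f(x) dx
where f(x) = \frac{e^{- \frac{x}{2}}}{2}
= - \frac{1 - e}{e^{\frac{7}{4}}}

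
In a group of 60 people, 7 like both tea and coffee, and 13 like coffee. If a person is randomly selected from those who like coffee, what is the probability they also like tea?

P(A ∩ B) = 7/60
P(B) = 13/60
P(A|B) = P(A ∩ B) / P(B) = (7/60) / (13/60) = 7/13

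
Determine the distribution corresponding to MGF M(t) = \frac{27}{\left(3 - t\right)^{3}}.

The MGF M(t) = \frac{27}{\left(3 - t\right)^{3}} is the standard form for the Gamma distribution.
Comparing with the known MGF formula identifies: Gamma(shape α=3, rate β=3)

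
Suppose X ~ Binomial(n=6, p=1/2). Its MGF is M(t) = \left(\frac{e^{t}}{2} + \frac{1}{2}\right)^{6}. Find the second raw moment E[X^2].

To find E[X^2], compute M^(2)(0):
M^(1)(t) = 3 \left(\frac{e^{t}}{2} + \frac{1}{2}\right)^{5} e^{t}
M^(2)(t) = 3 \left(\frac{e^{t}}{2} + \frac{1}{2}\right)^{5} e^{t} + \frac{15 \left(\frac{e^{t}}{2} + \frac{1}{2}\right)^{4} e^{2 t}}{2}
M^(2)(0) = \frac{21}{2}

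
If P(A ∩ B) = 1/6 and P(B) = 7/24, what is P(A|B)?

P(A|B) = P(A ∩ B) / P(B)
= (1/6) / (7/24)
= 4/7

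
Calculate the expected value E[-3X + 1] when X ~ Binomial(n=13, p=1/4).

For X ~ Binomial(n=13, p=1/4):
E[X] = \frac{13}{4}
E[-3X + 1] = -3 × E[X] + 1 = - \frac{35}{4}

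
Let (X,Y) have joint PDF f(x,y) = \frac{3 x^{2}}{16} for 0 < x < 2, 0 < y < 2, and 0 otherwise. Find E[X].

f_X(x) = ∫_0^2 \frac{3 x^{2}}{16} dy = \frac{3 x^{2}}{8}
E[X] = ∫_0^2 x × (\frac{3 x^{2}}{8}) dx = \frac{3}{2}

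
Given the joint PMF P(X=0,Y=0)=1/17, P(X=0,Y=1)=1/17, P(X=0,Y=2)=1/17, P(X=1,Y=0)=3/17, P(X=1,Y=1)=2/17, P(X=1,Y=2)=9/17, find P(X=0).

P(X=0) = P(X=0,Y=0) + P(X=0,Y=1) + P(X=0,Y=2)
= 1/17 + 1/17 + 1/17
= 3/17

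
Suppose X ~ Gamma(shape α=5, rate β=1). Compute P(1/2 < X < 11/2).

P(1/2 < X < 11/2) = ∫_{1/2}^{11/2} f(x) dx
where f(x) = \frac{x^{4} e^{- x}}{24}
= \frac{-33593 + 633 e^{5}}{384 e^{\frac{11}{2}}}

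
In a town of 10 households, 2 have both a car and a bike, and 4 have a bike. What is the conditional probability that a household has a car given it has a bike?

P(A ∩ B) = 2/10 = 1/5
P(B) = 4/10 = 2/5
P(A|B) = P(A ∩ B) / P(B) = (1/5) / (2/5) = 1/2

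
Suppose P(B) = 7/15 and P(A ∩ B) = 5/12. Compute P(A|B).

P(A|B) = P(A ∩ B) / P(B)
= (5/12) / (7/15)
= 25/28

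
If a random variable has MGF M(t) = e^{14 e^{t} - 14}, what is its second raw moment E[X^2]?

To find E[X^2], compute M^(2)(0):
M^(1)(t) = 14 e^{t} e^{14 e^{t} - 14}
M^(2)(t) = 196 e^{2 t} e^{14 e^{t} - 14} + 14 e^{t} e^{14 e^{t} - 14}
M^(2)(0) = 210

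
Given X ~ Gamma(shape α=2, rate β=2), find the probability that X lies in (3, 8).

P(3 < X < 8) = ∫_{3}^{8} f(x) dx
where f(x) = 4 x e^{- 2 x}
= \frac{-17 + 7 e^{10}}{e^{16}}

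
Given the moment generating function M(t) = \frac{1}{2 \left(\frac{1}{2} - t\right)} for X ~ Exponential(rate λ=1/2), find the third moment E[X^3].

To find E[X^3], compute M^(3)(0):
M^(1)(t) = \frac{1}{2 \left(\frac{1}{2} - t\right)^{2}}
M^(2)(t) = \frac{1}{\left(\frac{1}{2} - t\right)^{3}}
M^(3)(t) = \frac{3}{\left(\frac{1}{2} - t\right)^{4}}
M^(3)(0) = 48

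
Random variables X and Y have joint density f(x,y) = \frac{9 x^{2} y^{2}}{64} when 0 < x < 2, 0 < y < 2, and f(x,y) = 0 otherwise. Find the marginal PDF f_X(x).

f_X(x) = ∫_0^2 f(x,y) dy
= ∫_0^2 \frac{9 x^{2} y^{2}}{64} dy
= \frac{3 x^{2}}{8} for 0 < x < 2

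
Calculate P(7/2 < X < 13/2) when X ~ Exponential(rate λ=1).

P(7/2 < X < 13/2) = ∫_{7/2}^{13/2} f(x) dx
where f(x) = e^{- x}
= - \frac{1 - e^{3}}{e^{\frac{13}{2}}}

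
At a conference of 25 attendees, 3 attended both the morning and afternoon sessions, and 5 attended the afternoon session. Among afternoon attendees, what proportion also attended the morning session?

P(A ∩ B) = 3/25
P(B) = 5/25 = 1/5
P(A|B) = P(A ∩ B) / P(B) = (3/25) / (1/5) = 3/5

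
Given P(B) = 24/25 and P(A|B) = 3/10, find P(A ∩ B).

By definition, P(A|B) = P(A ∩ B) / P(B)
So P(A ∩ B) = P(A|B) × P(B)
= 3/10 × 24/25
= 36/125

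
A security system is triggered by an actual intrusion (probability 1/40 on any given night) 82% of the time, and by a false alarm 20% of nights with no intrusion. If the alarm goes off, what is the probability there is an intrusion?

Let D = the rare event, + = positive/flagged.
P(D) = 1/40
P(+|D) = 82/100 = 41/50
P(+|D') = 20/100 = 1/5
P(+) = P(+|D)P(D) + P(+|D')P(D')
     = \frac{41}{50} × \frac{1}{40} + \frac{1}{5} × \frac{39}{40}
     = \frac{431}{2000}
P(D|+) = P(+|D)P(D)/P(+) = \frac{41}{431}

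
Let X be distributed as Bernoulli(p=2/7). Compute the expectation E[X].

For X ~ Bernoulli(p=2/7), the expected value is:
E[X] = \frac{2}{7}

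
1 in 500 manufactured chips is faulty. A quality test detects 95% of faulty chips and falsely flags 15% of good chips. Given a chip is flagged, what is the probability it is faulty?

Let D = the rare event, + = positive/flagged.
P(D) = 1/500
P(+|D) = 95/100 = 19/20
P(+|D') = 15/100 = 3/20
P(+) = P(+|D)P(D) + P(+|D')P(D')
     = \frac{19}{20} × \frac{1}{500} + \frac{3}{20} × \frac{499}{500}
     = \frac{379}{2500}
P(D|+) = P(+|D)P(D)/P(+) = \frac{19}{1516}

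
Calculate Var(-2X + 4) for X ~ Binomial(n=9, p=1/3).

For X ~ Binomial(n=9, p=1/3):
Var(X) = 2
Var(-2X + 4) = (-2)² × Var(X) = 4 × 2 = 8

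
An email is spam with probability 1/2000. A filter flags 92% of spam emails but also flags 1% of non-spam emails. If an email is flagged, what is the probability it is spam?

Let D = the rare event, + = positive/flagged.
P(D) = 1/2000
P(+|D) = 92/100 = 23/25
P(+|D') = 1/100
P(+) = P(+|D)P(D) + P(+|D')P(D')
     = \frac{23}{25} × \frac{1}{2000} + \frac{1}{100} × \frac{1999}{2000}
     = \frac{2091}{200000}
P(D|+) = P(+|D)P(D)/P(+) = \frac{92}{2091}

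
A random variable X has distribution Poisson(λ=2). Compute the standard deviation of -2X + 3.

For X ~ Poisson(λ=2):
Var(X) = 2
SD(X) = √(Var(X)) = √(2) = \sqrt{2}
SD(-2X + 3) = |-2| × SD(X) = 2 × \sqrt{2} = 2 \sqrt{2}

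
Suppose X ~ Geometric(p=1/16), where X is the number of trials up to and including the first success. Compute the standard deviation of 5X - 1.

For X ~ Geometric(p=1/16), where X is the number of trials up to and including the first success:
Var(X) = 240
SD(X) = √(Var(X)) = √(240) = 4 \sqrt{15}
SD(5X - 1) = |5| × SD(X) = 5 × 4 \sqrt{15} = 20 \sqrt{15}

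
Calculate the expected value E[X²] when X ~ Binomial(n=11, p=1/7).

Using the identity E[X²] = Var(X) + (E[X])²:
E[X] = \frac{11}{7}
Var(X) = \frac{66}{49}
E[X²] = \frac{66}{49} + (\frac{11}{7})²
= \frac{187}{49}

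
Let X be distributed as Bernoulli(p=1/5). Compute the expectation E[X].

For X ~ Bernoulli(p=1/5), the expected value is:
E[X] = \frac{1}{5}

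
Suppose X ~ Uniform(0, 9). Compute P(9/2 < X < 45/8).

P(9/2 < X < 45/8) = ∫_{9/2}^{45/8} f(x) dx
where f(x) = \frac{1}{9}
= \frac{1}{8}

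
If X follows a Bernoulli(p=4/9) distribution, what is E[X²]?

Using the identity E[X²] = Var(X) + (E[X])²:
E[X] = \frac{4}{9}
Var(X) = \frac{20}{81}
E[X²] = \frac{20}{81} + (\frac{4}{9})²
= \frac{4}{9}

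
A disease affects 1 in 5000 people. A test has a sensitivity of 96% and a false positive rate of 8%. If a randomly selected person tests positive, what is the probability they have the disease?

Let D = the rare event, + = positive/flagged.
P(D) = 1/5000
P(+|D) = 96/100 = 24/25
P(+|D') = 8/100 = 2/25
P(+) = P(+|D)P(D) + P(+|D')P(D')
     = \frac{24}{25} × \frac{1}{5000} + \frac{2}{25} × \frac{4999}{5000}
     = \frac{5011}{62500}
P(D|+) = P(+|D)P(D)/P(+) = \frac{12}{5011}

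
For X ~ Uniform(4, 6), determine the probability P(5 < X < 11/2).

P(5 < X < 11/2) = ∫_{5}^{11/2} f(x) dx
where f(x) = \frac{1}{2}
= \frac{1}{4}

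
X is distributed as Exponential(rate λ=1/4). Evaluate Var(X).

For X ~ Exponential(rate λ=1/4):
Var(X) = 16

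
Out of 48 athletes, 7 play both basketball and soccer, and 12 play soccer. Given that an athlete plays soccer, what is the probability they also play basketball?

P(A ∩ B) = 7/48
P(B) = 12/48 = 1/4
P(A|B) = P(A ∩ B) / P(B) = (7/48) / (1/4) = 7/12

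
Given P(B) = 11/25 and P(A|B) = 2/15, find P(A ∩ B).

By definition, P(A|B) = P(A ∩ B) / P(B)
So P(A ∩ B) = P(A|B) × P(B)
= 2/15 × 11/25
= 22/375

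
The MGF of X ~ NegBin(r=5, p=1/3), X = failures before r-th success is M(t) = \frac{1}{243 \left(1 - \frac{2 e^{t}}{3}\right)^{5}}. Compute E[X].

To find E[X], compute M^(1)(0):
M^(1)(t) = \frac{10 e^{t}}{729 \left(1 - \frac{2 e^{t}}{3}\right)^{6}}
M^(1)(0) = 10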